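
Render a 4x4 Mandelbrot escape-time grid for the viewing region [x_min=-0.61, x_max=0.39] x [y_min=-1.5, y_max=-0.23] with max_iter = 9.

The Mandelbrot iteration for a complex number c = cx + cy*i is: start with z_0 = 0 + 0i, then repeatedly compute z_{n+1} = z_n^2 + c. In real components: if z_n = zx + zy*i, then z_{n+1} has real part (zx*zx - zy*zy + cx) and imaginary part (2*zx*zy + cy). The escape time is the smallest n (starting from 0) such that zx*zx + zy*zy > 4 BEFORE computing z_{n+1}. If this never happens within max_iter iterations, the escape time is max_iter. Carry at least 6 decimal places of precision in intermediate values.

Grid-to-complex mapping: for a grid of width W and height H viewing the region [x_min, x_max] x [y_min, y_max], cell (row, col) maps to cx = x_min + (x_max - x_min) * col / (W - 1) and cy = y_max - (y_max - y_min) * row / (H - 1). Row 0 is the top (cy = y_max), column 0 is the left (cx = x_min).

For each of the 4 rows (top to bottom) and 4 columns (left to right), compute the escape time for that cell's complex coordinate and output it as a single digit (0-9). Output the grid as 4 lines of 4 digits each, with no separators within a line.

Answer: 9999
9997
3542
2222

Derivation:
(row=0, col=0): c = -0.6100 + -0.2300i → escape time 9
(row=0, col=1): c = -0.2767 + -0.2300i → escape time 9
(row=0, col=2): c = 0.0567 + -0.2300i → escape time 9
(row=0, col=3): c = 0.3900 + -0.2300i → escape time 9
(row=1, col=0): c = -0.6100 + -0.6533i → escape time 9
(row=1, col=1): c = -0.2767 + -0.6533i → escape time 9
(row=1, col=2): c = 0.0567 + -0.6533i → escape time 9
(row=1, col=3): c = 0.3900 + -0.6533i → escape time 7
(row=2, col=0): c = -0.6100 + -1.0767i → escape time 3
(row=2, col=1): c = -0.2767 + -1.0767i → escape time 5
(row=2, col=2): c = 0.0567 + -1.0767i → escape time 4
(row=2, col=3): c = 0.3900 + -1.0767i → escape time 2
(row=3, col=0): c = -0.6100 + -1.5000i → escape time 2
(row=3, col=1): c = -0.2767 + -1.5000i → escape time 2
(row=3, col=2): c = 0.0567 + -1.5000i → escape time 2
(row=3, col=3): c = 0.3900 + -1.5000i → escape time 2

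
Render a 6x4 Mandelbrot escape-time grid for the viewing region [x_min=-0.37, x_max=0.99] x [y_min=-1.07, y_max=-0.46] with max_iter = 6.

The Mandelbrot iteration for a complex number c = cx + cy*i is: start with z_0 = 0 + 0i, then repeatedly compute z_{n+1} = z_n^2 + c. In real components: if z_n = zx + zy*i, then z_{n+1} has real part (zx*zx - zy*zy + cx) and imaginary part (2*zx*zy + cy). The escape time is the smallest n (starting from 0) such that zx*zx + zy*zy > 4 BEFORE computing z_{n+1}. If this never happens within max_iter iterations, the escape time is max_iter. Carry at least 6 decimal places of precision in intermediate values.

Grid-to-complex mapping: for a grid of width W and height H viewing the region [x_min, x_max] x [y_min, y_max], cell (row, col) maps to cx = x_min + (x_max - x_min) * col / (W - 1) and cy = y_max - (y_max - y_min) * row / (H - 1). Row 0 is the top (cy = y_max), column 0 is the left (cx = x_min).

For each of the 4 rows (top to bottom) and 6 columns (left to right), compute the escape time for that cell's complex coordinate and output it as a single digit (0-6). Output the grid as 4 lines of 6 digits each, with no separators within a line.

(row=0, col=0): c = -0.3700 + -0.4600i → escape time 6
(row=0, col=1): c = -0.0980 + -0.4600i → escape time 6
(row=0, col=2): c = 0.1740 + -0.4600i → escape time 6
(row=0, col=3): c = 0.4460 + -0.4600i → escape time 6
(row=0, col=4): c = 0.7180 + -0.4600i → escape time 3
(row=0, col=5): c = 0.9900 + -0.4600i → escape time 2
(row=1, col=0): c = -0.3700 + -0.6633i → escape time 6
(row=1, col=1): c = -0.0980 + -0.6633i → escape time 6
(row=1, col=2): c = 0.1740 + -0.6633i → escape time 6
(row=1, col=3): c = 0.4460 + -0.6633i → escape time 5
(row=1, col=4): c = 0.7180 + -0.6633i → escape time 3
(row=1, col=5): c = 0.9900 + -0.6633i → escape time 2
(row=2, col=0): c = -0.3700 + -0.8667i → escape time 5
(row=2, col=1): c = -0.0980 + -0.8667i → escape time 6
(row=2, col=2): c = 0.1740 + -0.8667i → escape time 5
(row=2, col=3): c = 0.4460 + -0.8667i → escape time 3
(row=2, col=4): c = 0.7180 + -0.8667i → escape time 2
(row=2, col=5): c = 0.9900 + -0.8667i → escape time 2
(row=3, col=0): c = -0.3700 + -1.0700i → escape time 4
(row=3, col=1): c = -0.0980 + -1.0700i → escape time 6
(row=3, col=2): c = 0.1740 + -1.0700i → escape time 4
(row=3, col=3): c = 0.4460 + -1.0700i → escape time 2
(row=3, col=4): c = 0.7180 + -1.0700i → escape time 2
(row=3, col=5): c = 0.9900 + -1.0700i → escape time 2

Answer: 666632
666532
565322
464222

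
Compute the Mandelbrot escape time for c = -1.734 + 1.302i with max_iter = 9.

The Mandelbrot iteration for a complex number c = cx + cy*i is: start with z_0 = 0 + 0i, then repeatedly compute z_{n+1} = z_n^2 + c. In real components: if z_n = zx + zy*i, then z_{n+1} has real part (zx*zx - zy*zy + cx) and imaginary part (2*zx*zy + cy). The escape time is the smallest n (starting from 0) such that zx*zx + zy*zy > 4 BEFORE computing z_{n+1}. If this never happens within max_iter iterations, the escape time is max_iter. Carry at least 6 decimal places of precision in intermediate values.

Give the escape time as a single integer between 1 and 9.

z_0 = 0 + 0i, c = -1.7340 + 1.3020i
Iter 1: z = -1.7340 + 1.3020i, |z|^2 = 4.7020
Escaped at iteration 1

Answer: 1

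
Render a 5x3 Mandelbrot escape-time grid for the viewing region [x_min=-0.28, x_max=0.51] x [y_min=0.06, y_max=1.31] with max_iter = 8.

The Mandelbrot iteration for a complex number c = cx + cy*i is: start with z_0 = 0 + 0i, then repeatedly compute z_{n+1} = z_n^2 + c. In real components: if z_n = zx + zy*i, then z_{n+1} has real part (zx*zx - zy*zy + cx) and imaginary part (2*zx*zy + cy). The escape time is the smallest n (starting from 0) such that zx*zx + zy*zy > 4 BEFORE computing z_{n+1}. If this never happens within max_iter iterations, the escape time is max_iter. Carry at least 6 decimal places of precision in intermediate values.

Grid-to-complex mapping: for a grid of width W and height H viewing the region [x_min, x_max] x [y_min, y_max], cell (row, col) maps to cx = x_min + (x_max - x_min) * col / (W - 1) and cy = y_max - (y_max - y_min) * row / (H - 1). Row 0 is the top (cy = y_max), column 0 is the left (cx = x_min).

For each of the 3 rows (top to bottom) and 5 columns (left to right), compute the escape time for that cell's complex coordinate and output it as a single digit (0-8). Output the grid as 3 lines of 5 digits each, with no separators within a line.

Answer: 22222
88873
88885

Derivation:
(row=0, col=0): c = -0.2800 + 1.3100i → escape time 2
(row=0, col=1): c = -0.0825 + 1.3100i → escape time 2
(row=0, col=2): c = 0.1150 + 1.3100i → escape time 2
(row=0, col=3): c = 0.3125 + 1.3100i → escape time 2
(row=0, col=4): c = 0.5100 + 1.3100i → escape time 2
(row=1, col=0): c = -0.2800 + 0.6850i → escape time 8
(row=1, col=1): c = -0.0825 + 0.6850i → escape time 8
(row=1, col=2): c = 0.1150 + 0.6850i → escape time 8
(row=1, col=3): c = 0.3125 + 0.6850i → escape time 7
(row=1, col=4): c = 0.5100 + 0.6850i → escape time 3
(row=2, col=0): c = -0.2800 + 0.0600i → escape time 8
(row=2, col=1): c = -0.0825 + 0.0600i → escape time 8
(row=2, col=2): c = 0.1150 + 0.0600i → escape time 8
(row=2, col=3): c = 0.3125 + 0.0600i → escape time 8
(row=2, col=4): c = 0.5100 + 0.0600i → escape time 5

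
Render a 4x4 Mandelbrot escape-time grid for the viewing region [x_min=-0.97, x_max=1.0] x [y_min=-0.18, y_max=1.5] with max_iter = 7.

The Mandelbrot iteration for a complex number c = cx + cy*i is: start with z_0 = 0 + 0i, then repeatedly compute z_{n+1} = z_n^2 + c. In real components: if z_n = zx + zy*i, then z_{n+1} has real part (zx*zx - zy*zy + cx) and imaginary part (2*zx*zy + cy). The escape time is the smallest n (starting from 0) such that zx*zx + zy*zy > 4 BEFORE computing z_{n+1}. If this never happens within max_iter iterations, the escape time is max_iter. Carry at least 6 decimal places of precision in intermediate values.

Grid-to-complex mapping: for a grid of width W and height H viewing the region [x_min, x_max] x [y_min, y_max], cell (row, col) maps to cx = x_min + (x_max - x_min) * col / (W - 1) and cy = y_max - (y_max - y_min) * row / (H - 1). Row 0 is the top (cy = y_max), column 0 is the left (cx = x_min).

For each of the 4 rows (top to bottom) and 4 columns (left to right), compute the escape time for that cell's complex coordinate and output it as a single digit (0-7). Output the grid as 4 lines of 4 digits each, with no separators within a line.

Answer: 2222
3532
7772
7772

Derivation:
(row=0, col=0): c = -0.9700 + 1.5000i → escape time 2
(row=0, col=1): c = -0.3133 + 1.5000i → escape time 2
(row=0, col=2): c = 0.3433 + 1.5000i → escape time 2
(row=0, col=3): c = 1.0000 + 1.5000i → escape time 2
(row=1, col=0): c = -0.9700 + 0.9400i → escape time 3
(row=1, col=1): c = -0.3133 + 0.9400i → escape time 5
(row=1, col=2): c = 0.3433 + 0.9400i → escape time 3
(row=1, col=3): c = 1.0000 + 0.9400i → escape time 2
(row=2, col=0): c = -0.9700 + 0.3800i → escape time 7
(row=2, col=1): c = -0.3133 + 0.3800i → escape time 7
(row=2, col=2): c = 0.3433 + 0.3800i → escape time 7
(row=2, col=3): c = 1.0000 + 0.3800i → escape time 2
(row=3, col=0): c = -0.9700 + -0.1800i → escape time 7
(row=3, col=1): c = -0.3133 + -0.1800i → escape time 7
(row=3, col=2): c = 0.3433 + -0.1800i → escape time 7
(row=3, col=3): c = 1.0000 + -0.1800i → escape time 2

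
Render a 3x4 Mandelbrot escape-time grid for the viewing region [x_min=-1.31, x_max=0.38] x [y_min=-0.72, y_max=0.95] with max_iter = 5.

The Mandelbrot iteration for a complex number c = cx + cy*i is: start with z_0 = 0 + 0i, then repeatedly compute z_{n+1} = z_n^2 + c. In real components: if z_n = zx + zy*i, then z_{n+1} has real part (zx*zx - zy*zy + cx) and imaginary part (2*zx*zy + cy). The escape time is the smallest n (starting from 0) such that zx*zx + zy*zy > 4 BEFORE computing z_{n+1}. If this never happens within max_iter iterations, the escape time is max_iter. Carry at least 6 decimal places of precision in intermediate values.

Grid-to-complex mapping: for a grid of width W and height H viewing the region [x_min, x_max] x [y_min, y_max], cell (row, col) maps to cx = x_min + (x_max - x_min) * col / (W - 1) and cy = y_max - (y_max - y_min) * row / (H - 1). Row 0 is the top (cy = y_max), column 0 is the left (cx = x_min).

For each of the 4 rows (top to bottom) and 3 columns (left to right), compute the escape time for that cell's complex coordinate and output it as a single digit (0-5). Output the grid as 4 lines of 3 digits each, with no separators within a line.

Answer: 343
555
555
355

Derivation:
(row=0, col=0): c = -1.3100 + 0.9500i → escape time 3
(row=0, col=1): c = -0.4650 + 0.9500i → escape time 4
(row=0, col=2): c = 0.3800 + 0.9500i → escape time 3
(row=1, col=0): c = -1.3100 + 0.3933i → escape time 5
(row=1, col=1): c = -0.4650 + 0.3933i → escape time 5
(row=1, col=2): c = 0.3800 + 0.3933i → escape time 5
(row=2, col=0): c = -1.3100 + -0.1633i → escape time 5
(row=2, col=1): c = -0.4650 + -0.1633i → escape time 5
(row=2, col=2): c = 0.3800 + -0.1633i → escape time 5
(row=3, col=0): c = -1.3100 + -0.7200i → escape time 3
(row=3, col=1): c = -0.4650 + -0.7200i → escape time 5
(row=3, col=2): c = 0.3800 + -0.7200i → escape time 5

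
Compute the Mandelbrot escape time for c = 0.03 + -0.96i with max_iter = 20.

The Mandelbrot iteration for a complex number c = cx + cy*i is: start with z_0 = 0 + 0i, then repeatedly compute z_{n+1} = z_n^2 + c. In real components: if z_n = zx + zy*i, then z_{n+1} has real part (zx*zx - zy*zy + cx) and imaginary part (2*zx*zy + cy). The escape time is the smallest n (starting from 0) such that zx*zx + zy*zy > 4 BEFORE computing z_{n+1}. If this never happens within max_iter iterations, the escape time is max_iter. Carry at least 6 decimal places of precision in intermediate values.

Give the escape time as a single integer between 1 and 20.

Answer: 6

Derivation:
z_0 = 0 + 0i, c = 0.0300 + -0.9600i
Iter 1: z = 0.0300 + -0.9600i, |z|^2 = 0.9225
Iter 2: z = -0.8907 + -1.0176i, |z|^2 = 1.8289
Iter 3: z = -0.2122 + 0.8528i, |z|^2 = 0.7722
Iter 4: z = -0.6522 + -1.3218i, |z|^2 = 2.1726
Iter 5: z = -1.2919 + 0.7641i, |z|^2 = 2.2530
Iter 6: z = 1.1152 + -2.9345i, |z|^2 = 9.8548
Escaped at iteration 6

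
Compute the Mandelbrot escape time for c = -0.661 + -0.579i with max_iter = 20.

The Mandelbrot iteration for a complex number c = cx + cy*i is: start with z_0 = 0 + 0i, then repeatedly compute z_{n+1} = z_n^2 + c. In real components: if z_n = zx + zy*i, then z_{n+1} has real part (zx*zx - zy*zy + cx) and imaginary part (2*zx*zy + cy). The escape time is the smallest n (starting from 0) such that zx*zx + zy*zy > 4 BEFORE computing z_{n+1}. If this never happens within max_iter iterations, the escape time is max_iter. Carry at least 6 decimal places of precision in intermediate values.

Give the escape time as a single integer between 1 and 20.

z_0 = 0 + 0i, c = -0.6610 + -0.5790i
Iter 1: z = -0.6610 + -0.5790i, |z|^2 = 0.7722
Iter 2: z = -0.5593 + 0.1864i, |z|^2 = 0.3476
Iter 3: z = -0.3829 + -0.7876i, |z|^2 = 0.7669
Iter 4: z = -1.1346 + 0.0241i, |z|^2 = 1.2879
Iter 5: z = 0.6258 + -0.6338i, |z|^2 = 0.7933
Iter 6: z = -0.6711 + -1.3722i, |z|^2 = 2.3333
Iter 7: z = -2.0936 + 1.2628i, |z|^2 = 5.9778
Escaped at iteration 7

Answer: 7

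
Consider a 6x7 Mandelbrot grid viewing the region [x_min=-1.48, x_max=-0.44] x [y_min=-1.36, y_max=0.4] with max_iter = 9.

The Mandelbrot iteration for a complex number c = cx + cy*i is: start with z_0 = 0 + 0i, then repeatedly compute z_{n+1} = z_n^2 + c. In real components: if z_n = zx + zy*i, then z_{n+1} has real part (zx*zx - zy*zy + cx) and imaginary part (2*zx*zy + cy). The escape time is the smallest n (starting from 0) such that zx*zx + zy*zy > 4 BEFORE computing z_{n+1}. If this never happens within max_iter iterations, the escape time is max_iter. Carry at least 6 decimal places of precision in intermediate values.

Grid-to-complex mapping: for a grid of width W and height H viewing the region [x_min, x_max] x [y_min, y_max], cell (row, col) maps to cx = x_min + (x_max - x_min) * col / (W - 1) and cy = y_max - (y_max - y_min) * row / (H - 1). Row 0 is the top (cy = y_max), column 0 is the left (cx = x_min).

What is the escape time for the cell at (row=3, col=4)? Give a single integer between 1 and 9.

Answer: 9

Derivation:
z_0 = 0 + 0i, c = -0.6480 + -0.4800i
Iter 1: z = -0.6480 + -0.4800i, |z|^2 = 0.6503
Iter 2: z = -0.4585 + 0.1421i, |z|^2 = 0.2304
Iter 3: z = -0.4580 + -0.6103i, |z|^2 = 0.5822
Iter 4: z = -0.8107 + 0.0790i, |z|^2 = 0.6635
Iter 5: z = 0.0030 + -0.6081i, |z|^2 = 0.3698
Iter 6: z = -1.0177 + -0.4837i, |z|^2 = 1.2697
Iter 7: z = 0.1538 + 0.5045i, |z|^2 = 0.2782
Iter 8: z = -0.8789 + -0.3248i, |z|^2 = 0.8779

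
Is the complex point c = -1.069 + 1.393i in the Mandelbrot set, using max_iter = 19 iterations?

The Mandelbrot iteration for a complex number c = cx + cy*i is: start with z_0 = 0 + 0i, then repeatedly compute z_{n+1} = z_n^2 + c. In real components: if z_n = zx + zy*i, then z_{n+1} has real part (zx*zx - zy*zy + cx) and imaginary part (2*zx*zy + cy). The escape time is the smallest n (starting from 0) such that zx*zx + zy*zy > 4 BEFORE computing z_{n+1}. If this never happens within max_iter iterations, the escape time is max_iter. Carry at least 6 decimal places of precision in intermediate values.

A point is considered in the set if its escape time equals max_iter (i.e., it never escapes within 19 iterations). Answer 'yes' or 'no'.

z_0 = 0 + 0i, c = -1.0690 + 1.3930i
Iter 1: z = -1.0690 + 1.3930i, |z|^2 = 3.0832
Iter 2: z = -1.8667 + -1.5852i, |z|^2 = 5.9975
Escaped at iteration 2

Answer: no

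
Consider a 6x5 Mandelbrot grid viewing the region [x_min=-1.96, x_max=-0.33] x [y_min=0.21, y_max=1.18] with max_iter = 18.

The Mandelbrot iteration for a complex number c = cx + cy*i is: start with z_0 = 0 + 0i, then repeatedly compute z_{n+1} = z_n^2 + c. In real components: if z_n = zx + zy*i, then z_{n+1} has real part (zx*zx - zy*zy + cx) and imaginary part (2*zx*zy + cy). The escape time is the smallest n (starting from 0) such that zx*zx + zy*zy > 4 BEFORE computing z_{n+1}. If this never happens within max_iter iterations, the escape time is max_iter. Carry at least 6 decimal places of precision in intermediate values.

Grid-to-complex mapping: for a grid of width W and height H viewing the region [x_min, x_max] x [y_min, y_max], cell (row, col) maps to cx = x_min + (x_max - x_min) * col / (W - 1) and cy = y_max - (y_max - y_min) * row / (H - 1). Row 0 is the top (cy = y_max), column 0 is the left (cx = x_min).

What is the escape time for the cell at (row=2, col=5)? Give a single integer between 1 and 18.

Answer: 10

Derivation:
z_0 = 0 + 0i, c = -0.3300 + 0.6950i
Iter 1: z = -0.3300 + 0.6950i, |z|^2 = 0.5919
Iter 2: z = -0.7041 + 0.2363i, |z|^2 = 0.5516
Iter 3: z = 0.1100 + 0.3622i, |z|^2 = 0.1433
Iter 4: z = -0.4491 + 0.7747i, |z|^2 = 0.8018
Iter 5: z = -0.7284 + -0.0008i, |z|^2 = 0.5305
Iter 6: z = 0.2005 + 0.6962i, |z|^2 = 0.5249
Iter 7: z = -0.7745 + 0.9742i, |z|^2 = 1.5490
Iter 8: z = -0.6793 + -0.8141i, |z|^2 = 1.1242
Iter 9: z = -0.5313 + 1.8010i, |z|^2 = 3.5259
Iter 10: z = -3.2915 + -1.2186i, |z|^2 = 12.3187
Escaped at iteration 10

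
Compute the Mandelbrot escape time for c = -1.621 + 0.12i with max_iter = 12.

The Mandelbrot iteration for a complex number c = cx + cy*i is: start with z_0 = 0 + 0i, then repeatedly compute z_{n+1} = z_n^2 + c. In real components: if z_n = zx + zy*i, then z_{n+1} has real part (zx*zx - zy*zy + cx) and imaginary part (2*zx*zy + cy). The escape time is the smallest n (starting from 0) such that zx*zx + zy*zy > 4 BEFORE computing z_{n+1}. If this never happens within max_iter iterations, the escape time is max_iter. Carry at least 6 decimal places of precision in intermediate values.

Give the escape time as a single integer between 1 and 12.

Answer: 6

Derivation:
z_0 = 0 + 0i, c = -1.6210 + 0.1200i
Iter 1: z = -1.6210 + 0.1200i, |z|^2 = 2.6420
Iter 2: z = 0.9922 + -0.2690i, |z|^2 = 1.0569
Iter 3: z = -0.7088 + -0.4139i, |z|^2 = 0.6738
Iter 4: z = -1.2899 + 0.7068i, |z|^2 = 2.1633
Iter 5: z = -0.4568 + -1.7033i, |z|^2 = 3.1099
Iter 6: z = -4.3136 + 1.6761i, |z|^2 = 21.4166
Escaped at iteration 6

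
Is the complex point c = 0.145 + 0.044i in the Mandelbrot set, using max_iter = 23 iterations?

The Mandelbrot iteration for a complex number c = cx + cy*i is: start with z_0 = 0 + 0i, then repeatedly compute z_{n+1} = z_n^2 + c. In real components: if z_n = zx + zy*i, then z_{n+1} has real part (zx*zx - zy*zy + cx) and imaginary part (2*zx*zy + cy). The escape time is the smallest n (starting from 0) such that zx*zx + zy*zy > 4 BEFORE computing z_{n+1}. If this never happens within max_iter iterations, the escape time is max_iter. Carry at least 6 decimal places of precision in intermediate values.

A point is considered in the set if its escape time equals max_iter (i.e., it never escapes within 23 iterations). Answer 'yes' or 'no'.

Answer: yes

Derivation:
z_0 = 0 + 0i, c = 0.1450 + 0.0440i
Iter 1: z = 0.1450 + 0.0440i, |z|^2 = 0.0230
Iter 2: z = 0.1641 + 0.0568i, |z|^2 = 0.0301
Iter 3: z = 0.1687 + 0.0626i, |z|^2 = 0.0324
Iter 4: z = 0.1695 + 0.0651i, |z|^2 = 0.0330
Iter 5: z = 0.1695 + 0.0661i, |z|^2 = 0.0331
Iter 6: z = 0.1694 + 0.0664i, |z|^2 = 0.0331
Iter 7: z = 0.1693 + 0.0665i, |z|^2 = 0.0331
Iter 8: z = 0.1692 + 0.0665i, |z|^2 = 0.0331
Iter 9: z = 0.1692 + 0.0665i, |z|^2 = 0.0331
Iter 10: z = 0.1692 + 0.0665i, |z|^2 = 0.0331
Iter 11: z = 0.1692 + 0.0665i, |z|^2 = 0.0331
Iter 12: z = 0.1692 + 0.0665i, |z|^2 = 0.0331
Iter 13: z = 0.1692 + 0.0665i, |z|^2 = 0.0331
Iter 14: z = 0.1692 + 0.0665i, |z|^2 = 0.0331
Iter 15: z = 0.1692 + 0.0665i, |z|^2 = 0.0331
Iter 16: z = 0.1692 + 0.0665i, |z|^2 = 0.0331
Iter 17: z = 0.1692 + 0.0665i, |z|^2 = 0.0331
Iter 18: z = 0.1692 + 0.0665i, |z|^2 = 0.0331
Iter 19: z = 0.1692 + 0.0665i, |z|^2 = 0.0331
Iter 20: z = 0.1692 + 0.0665i, |z|^2 = 0.0331
Iter 21: z = 0.1692 + 0.0665i, |z|^2 = 0.0331
Iter 22: z = 0.1692 + 0.0665i, |z|^2 = 0.0331
Did not escape in 23 iterations → in set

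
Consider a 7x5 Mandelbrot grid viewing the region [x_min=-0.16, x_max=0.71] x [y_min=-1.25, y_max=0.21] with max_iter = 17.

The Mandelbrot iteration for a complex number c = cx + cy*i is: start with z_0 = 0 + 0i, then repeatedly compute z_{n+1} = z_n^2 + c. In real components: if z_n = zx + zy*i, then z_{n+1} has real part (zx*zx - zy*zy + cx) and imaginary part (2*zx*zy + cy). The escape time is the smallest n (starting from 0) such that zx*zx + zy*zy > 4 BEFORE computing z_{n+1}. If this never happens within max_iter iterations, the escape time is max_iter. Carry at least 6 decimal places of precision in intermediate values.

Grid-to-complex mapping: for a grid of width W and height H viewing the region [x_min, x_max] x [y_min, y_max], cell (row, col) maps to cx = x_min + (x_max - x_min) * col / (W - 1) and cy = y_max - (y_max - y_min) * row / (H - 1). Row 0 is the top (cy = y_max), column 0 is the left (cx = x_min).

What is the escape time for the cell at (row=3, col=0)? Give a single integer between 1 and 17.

Answer: 16

Derivation:
z_0 = 0 + 0i, c = -0.1600 + -0.8850i
Iter 1: z = -0.1600 + -0.8850i, |z|^2 = 0.8088
Iter 2: z = -0.9176 + -0.6018i, |z|^2 = 1.2042
Iter 3: z = 0.3199 + 0.2195i, |z|^2 = 0.1505
Iter 4: z = -0.1058 + -0.7446i, |z|^2 = 0.5656
Iter 5: z = -0.7032 + -0.7274i, |z|^2 = 1.0236
Iter 6: z = -0.1945 + 0.1380i, |z|^2 = 0.0569
Iter 7: z = -0.1412 + -0.9387i, |z|^2 = 0.9011
Iter 8: z = -1.0212 + -0.6199i, |z|^2 = 1.4272
Iter 9: z = 0.4986 + 0.3811i, |z|^2 = 0.3939
Iter 10: z = -0.0566 + -0.5049i, |z|^2 = 0.2581
Iter 11: z = -0.4117 + -0.8278i, |z|^2 = 0.8549
Iter 12: z = -0.6758 + -0.2033i, |z|^2 = 0.4980
Iter 13: z = 0.2554 + -0.6102i, |z|^2 = 0.4376
Iter 14: z = -0.4672 + -1.1967i, |z|^2 = 1.6503
Iter 15: z = -1.3738 + 0.2331i, |z|^2 = 1.9418
Iter 16: z = 1.6731 + -1.5255i, |z|^2 = 5.1264
Escaped at iteration 16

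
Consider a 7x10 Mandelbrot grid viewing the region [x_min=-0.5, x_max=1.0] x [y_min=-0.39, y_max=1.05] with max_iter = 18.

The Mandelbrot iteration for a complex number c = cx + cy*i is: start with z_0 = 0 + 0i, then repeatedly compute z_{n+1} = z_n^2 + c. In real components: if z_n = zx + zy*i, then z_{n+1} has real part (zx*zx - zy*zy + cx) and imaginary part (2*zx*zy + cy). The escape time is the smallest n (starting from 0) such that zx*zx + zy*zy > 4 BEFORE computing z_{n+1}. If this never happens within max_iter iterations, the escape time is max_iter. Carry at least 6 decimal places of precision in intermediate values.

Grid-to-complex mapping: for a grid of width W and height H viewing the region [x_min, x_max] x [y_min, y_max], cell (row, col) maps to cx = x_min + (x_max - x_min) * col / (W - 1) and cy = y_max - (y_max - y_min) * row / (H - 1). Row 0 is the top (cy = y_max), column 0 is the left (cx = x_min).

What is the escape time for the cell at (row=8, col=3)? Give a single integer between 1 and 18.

z_0 = 0 + 0i, c = 0.2500 + -0.2300i
Iter 1: z = 0.2500 + -0.2300i, |z|^2 = 0.1154
Iter 2: z = 0.2596 + -0.3450i, |z|^2 = 0.1864
Iter 3: z = 0.1984 + -0.4091i, |z|^2 = 0.2067
Iter 4: z = 0.1220 + -0.3923i, |z|^2 = 0.1688
Iter 5: z = 0.1110 + -0.3257i, |z|^2 = 0.1184
Iter 6: z = 0.1562 + -0.3023i, |z|^2 = 0.1158
Iter 7: z = 0.1830 + -0.3245i, |z|^2 = 0.1388
Iter 8: z = 0.1782 + -0.3488i, |z|^2 = 0.1534
Iter 9: z = 0.1601 + -0.3543i, |z|^2 = 0.1512
Iter 10: z = 0.1501 + -0.3435i, |z|^2 = 0.1405
Iter 11: z = 0.1546 + -0.3331i, |z|^2 = 0.1348
Iter 12: z = 0.1629 + -0.3330i, |z|^2 = 0.1374
Iter 13: z = 0.1657 + -0.3385i, |z|^2 = 0.1420
Iter 14: z = 0.1629 + -0.3422i, |z|^2 = 0.1436
Iter 15: z = 0.1594 + -0.3415i, |z|^2 = 0.1420
Iter 16: z = 0.1588 + -0.3389i, |z|^2 = 0.1401
Iter 17: z = 0.1604 + -0.3377i, |z|^2 = 0.1397

Answer: 18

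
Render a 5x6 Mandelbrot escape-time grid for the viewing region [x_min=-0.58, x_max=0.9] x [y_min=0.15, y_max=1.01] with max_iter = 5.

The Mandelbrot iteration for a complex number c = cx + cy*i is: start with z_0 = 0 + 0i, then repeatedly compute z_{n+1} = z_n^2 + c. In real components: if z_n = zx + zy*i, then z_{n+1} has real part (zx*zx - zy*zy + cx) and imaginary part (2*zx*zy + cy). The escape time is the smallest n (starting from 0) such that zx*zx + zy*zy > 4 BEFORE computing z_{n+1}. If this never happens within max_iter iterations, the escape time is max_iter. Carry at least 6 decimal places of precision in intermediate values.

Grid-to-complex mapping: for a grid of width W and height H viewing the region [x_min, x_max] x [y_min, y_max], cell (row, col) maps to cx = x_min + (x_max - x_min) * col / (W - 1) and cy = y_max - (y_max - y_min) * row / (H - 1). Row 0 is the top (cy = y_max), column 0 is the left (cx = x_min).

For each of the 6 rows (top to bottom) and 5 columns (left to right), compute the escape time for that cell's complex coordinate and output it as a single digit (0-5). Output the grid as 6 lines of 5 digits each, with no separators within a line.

(row=0, col=0): c = -0.5800 + 1.0100i → escape time 4
(row=0, col=1): c = -0.2100 + 1.0100i → escape time 5
(row=0, col=2): c = 0.1600 + 1.0100i → escape time 4
(row=0, col=3): c = 0.5300 + 1.0100i → escape time 2
(row=0, col=4): c = 0.9000 + 1.0100i → escape time 2
(row=1, col=0): c = -0.5800 + 0.8380i → escape time 4
(row=1, col=1): c = -0.2100 + 0.8380i → escape time 5
(row=1, col=2): c = 0.1600 + 0.8380i → escape time 5
(row=1, col=3): c = 0.5300 + 0.8380i → escape time 3
(row=1, col=4): c = 0.9000 + 0.8380i → escape time 2
(row=2, col=0): c = -0.5800 + 0.6660i → escape time 5
(row=2, col=1): c = -0.2100 + 0.6660i → escape time 5
(row=2, col=2): c = 0.1600 + 0.6660i → escape time 5
(row=2, col=3): c = 0.5300 + 0.6660i → escape time 3
(row=2, col=4): c = 0.9000 + 0.6660i → escape time 2
(row=3, col=0): c = -0.5800 + 0.4940i → escape time 5
(row=3, col=1): c = -0.2100 + 0.4940i → escape time 5
(row=3, col=2): c = 0.1600 + 0.4940i → escape time 5
(row=3, col=3): c = 0.5300 + 0.4940i → escape time 4
(row=3, col=4): c = 0.9000 + 0.4940i → escape time 2
(row=4, col=0): c = -0.5800 + 0.3220i → escape time 5
(row=4, col=1): c = -0.2100 + 0.3220i → escape time 5
(row=4, col=2): c = 0.1600 + 0.3220i → escape time 5
(row=4, col=3): c = 0.5300 + 0.3220i → escape time 5
(row=4, col=4): c = 0.9000 + 0.3220i → escape time 3
(row=5, col=0): c = -0.5800 + 0.1500i → escape time 5
(row=5, col=1): c = -0.2100 + 0.1500i → escape time 5
(row=5, col=2): c = 0.1600 + 0.1500i → escape time 5
(row=5, col=3): c = 0.5300 + 0.1500i → escape time 5
(row=5, col=4): c = 0.9000 + 0.1500i → escape time 3

Answer: 45422
45532
55532
55542
55553
55553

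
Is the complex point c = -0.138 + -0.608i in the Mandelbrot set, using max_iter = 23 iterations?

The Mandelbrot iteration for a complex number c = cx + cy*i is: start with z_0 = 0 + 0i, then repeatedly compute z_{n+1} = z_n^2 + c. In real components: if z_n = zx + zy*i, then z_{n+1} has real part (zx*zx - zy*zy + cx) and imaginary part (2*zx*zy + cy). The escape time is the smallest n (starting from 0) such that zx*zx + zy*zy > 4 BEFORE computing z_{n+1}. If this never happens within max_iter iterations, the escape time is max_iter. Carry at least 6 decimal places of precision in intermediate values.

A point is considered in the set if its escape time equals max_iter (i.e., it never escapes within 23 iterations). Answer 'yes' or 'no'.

z_0 = 0 + 0i, c = -0.1380 + -0.6080i
Iter 1: z = -0.1380 + -0.6080i, |z|^2 = 0.3887
Iter 2: z = -0.4886 + -0.4402i, |z|^2 = 0.4325
Iter 3: z = -0.0930 + -0.1778i, |z|^2 = 0.0403
Iter 4: z = -0.1610 + -0.5749i, |z|^2 = 0.3564
Iter 5: z = -0.4426 + -0.4229i, |z|^2 = 0.3748
Iter 6: z = -0.1209 + -0.2336i, |z|^2 = 0.0692
Iter 7: z = -0.1780 + -0.5515i, |z|^2 = 0.3358
Iter 8: z = -0.4105 + -0.4117i, |z|^2 = 0.3380
Iter 9: z = -0.1390 + -0.2700i, |z|^2 = 0.0922
Iter 10: z = -0.1916 + -0.5329i, |z|^2 = 0.3207
Iter 11: z = -0.3853 + -0.4038i, |z|^2 = 0.3115
Iter 12: z = -0.1526 + -0.2968i, |z|^2 = 0.1114
Iter 13: z = -0.2028 + -0.5174i, |z|^2 = 0.3088
Iter 14: z = -0.3646 + -0.3981i, |z|^2 = 0.2914
Iter 15: z = -0.1636 + -0.3177i, |z|^2 = 0.1277
Iter 16: z = -0.2122 + -0.5041i, |z|^2 = 0.2991
Iter 17: z = -0.3471 + -0.3941i, |z|^2 = 0.2758
Iter 18: z = -0.1729 + -0.3344i, |z|^2 = 0.1417
Iter 19: z = -0.2200 + -0.4924i, |z|^2 = 0.2908
Iter 20: z = -0.3320 + -0.3914i, |z|^2 = 0.2634
Iter 21: z = -0.1809 + -0.3481i, |z|^2 = 0.1539
Iter 22: z = -0.2264 + -0.4820i, |z|^2 = 0.2836
Did not escape in 23 iterations → in set

Answer: yes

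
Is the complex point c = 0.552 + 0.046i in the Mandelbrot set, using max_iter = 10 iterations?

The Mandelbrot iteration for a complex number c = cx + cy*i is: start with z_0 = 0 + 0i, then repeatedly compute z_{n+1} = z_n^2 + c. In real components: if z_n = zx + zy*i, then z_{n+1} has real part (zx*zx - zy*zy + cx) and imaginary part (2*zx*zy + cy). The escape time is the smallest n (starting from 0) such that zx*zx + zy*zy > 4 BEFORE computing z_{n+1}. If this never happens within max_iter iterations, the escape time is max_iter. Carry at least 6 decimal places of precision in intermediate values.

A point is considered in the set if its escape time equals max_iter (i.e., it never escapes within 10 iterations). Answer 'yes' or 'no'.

z_0 = 0 + 0i, c = 0.5520 + 0.0460i
Iter 1: z = 0.5520 + 0.0460i, |z|^2 = 0.3068
Iter 2: z = 0.8546 + 0.0968i, |z|^2 = 0.7397
Iter 3: z = 1.2730 + 0.2114i, |z|^2 = 1.6651
Iter 4: z = 2.1277 + 0.5843i, |z|^2 = 4.8685
Escaped at iteration 4

Answer: no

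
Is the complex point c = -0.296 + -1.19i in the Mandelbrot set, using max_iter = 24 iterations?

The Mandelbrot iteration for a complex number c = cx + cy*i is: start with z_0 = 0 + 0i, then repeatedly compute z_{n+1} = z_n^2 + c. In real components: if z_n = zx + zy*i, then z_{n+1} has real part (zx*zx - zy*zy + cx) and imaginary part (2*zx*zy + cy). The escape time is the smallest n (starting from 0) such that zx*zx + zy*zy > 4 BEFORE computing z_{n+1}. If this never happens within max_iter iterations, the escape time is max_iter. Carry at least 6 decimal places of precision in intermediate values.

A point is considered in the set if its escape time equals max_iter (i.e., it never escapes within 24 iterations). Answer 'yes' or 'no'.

Answer: no

Derivation:
z_0 = 0 + 0i, c = -0.2960 + -1.1900i
Iter 1: z = -0.2960 + -1.1900i, |z|^2 = 1.5037
Iter 2: z = -1.6245 + -0.4855i, |z|^2 = 2.8747
Iter 3: z = 2.1072 + 0.3874i, |z|^2 = 4.5905
Escaped at iteration 3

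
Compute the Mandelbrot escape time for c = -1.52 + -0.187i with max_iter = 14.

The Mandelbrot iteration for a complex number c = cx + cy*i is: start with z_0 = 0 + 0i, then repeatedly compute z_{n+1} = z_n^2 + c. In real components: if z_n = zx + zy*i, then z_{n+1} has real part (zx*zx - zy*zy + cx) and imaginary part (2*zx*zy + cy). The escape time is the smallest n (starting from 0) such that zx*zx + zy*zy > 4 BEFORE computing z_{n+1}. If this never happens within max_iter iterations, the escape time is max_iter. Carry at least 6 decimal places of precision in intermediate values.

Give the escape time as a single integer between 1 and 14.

z_0 = 0 + 0i, c = -1.5200 + -0.1870i
Iter 1: z = -1.5200 + -0.1870i, |z|^2 = 2.3454
Iter 2: z = 0.7554 + 0.3815i, |z|^2 = 0.7162
Iter 3: z = -1.0949 + 0.3894i, |z|^2 = 1.3503
Iter 4: z = -0.4729 + -1.0396i, |z|^2 = 1.3044
Iter 5: z = -2.3771 + 0.7963i, |z|^2 = 6.2847
Escaped at iteration 5

Answer: 5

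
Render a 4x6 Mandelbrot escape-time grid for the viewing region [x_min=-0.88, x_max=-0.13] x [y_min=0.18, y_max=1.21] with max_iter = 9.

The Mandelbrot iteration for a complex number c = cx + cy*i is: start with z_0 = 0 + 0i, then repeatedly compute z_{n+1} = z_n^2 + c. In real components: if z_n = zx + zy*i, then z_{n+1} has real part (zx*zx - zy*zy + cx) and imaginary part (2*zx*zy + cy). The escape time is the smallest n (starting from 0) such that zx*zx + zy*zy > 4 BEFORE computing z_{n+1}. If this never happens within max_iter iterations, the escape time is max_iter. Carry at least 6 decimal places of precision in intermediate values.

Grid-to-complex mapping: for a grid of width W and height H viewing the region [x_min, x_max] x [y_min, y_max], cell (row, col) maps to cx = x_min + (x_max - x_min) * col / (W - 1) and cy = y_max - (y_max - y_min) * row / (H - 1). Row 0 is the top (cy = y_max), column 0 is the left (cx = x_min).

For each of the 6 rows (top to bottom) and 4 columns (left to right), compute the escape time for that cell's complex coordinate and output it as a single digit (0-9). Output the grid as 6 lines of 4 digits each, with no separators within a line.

Answer: 3333
3449
4469
5899
7999
9999

Derivation:
(row=0, col=0): c = -0.8800 + 1.2100i → escape time 3
(row=0, col=1): c = -0.6300 + 1.2100i → escape time 3
(row=0, col=2): c = -0.3800 + 1.2100i → escape time 3
(row=0, col=3): c = -0.1300 + 1.2100i → escape time 3
(row=1, col=0): c = -0.8800 + 1.0040i → escape time 3
(row=1, col=1): c = -0.6300 + 1.0040i → escape time 4
(row=1, col=2): c = -0.3800 + 1.0040i → escape time 4
(row=1, col=3): c = -0.1300 + 1.0040i → escape time 9
(row=2, col=0): c = -0.8800 + 0.7980i → escape time 4
(row=2, col=1): c = -0.6300 + 0.7980i → escape time 4
(row=2, col=2): c = -0.3800 + 0.7980i → escape time 6
(row=2, col=3): c = -0.1300 + 0.7980i → escape time 9
(row=3, col=0): c = -0.8800 + 0.5920i → escape time 5
(row=3, col=1): c = -0.6300 + 0.5920i → escape time 8
(row=3, col=2): c = -0.3800 + 0.5920i → escape time 9
(row=3, col=3): c = -0.1300 + 0.5920i → escape time 9
(row=4, col=0): c = -0.8800 + 0.3860i → escape time 7
(row=4, col=1): c = -0.6300 + 0.3860i → escape time 9
(row=4, col=2): c = -0.3800 + 0.3860i → escape time 9
(row=4, col=3): c = -0.1300 + 0.3860i → escape time 9
(row=5, col=0): c = -0.8800 + 0.1800i → escape time 9
(row=5, col=1): c = -0.6300 + 0.1800i → escape time 9
(row=5, col=2): c = -0.3800 + 0.1800i → escape time 9
(row=5, col=3): c = -0.1300 + 0.1800i → escape time 9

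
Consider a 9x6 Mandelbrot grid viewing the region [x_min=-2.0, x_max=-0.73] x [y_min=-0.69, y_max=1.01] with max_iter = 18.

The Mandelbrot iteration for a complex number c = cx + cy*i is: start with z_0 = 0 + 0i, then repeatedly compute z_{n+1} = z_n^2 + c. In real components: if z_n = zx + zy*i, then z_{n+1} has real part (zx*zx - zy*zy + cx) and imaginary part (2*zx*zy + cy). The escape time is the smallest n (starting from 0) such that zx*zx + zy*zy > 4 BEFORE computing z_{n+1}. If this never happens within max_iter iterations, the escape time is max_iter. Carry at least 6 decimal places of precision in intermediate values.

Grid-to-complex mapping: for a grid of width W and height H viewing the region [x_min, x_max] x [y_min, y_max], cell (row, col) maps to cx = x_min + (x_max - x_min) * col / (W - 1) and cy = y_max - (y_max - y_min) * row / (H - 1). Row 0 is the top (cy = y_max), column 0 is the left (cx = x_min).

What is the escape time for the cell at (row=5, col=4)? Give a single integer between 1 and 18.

z_0 = 0 + 0i, c = -1.3650 + -0.6900i
Iter 1: z = -1.3650 + -0.6900i, |z|^2 = 2.3393
Iter 2: z = 0.0221 + 1.1937i, |z|^2 = 1.4254
Iter 3: z = -2.7894 + -0.6372i, |z|^2 = 8.1869
Escaped at iteration 3

Answer: 3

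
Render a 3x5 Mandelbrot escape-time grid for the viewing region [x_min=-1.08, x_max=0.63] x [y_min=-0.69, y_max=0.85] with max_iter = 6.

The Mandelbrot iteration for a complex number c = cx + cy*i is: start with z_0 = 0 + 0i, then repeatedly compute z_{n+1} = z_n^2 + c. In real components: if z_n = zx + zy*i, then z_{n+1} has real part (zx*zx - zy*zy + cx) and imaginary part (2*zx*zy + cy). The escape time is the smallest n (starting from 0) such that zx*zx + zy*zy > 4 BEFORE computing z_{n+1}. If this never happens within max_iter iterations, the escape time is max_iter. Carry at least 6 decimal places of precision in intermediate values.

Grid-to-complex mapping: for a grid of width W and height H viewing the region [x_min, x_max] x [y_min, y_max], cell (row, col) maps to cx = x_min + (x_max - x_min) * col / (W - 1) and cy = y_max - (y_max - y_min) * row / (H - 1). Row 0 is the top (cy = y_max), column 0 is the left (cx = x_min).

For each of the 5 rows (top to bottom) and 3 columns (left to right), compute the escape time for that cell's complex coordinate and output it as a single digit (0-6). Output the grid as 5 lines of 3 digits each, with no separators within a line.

(row=0, col=0): c = -1.0800 + 0.8500i → escape time 3
(row=0, col=1): c = -0.2250 + 0.8500i → escape time 6
(row=0, col=2): c = 0.6300 + 0.8500i → escape time 3
(row=1, col=0): c = -1.0800 + 0.4650i → escape time 5
(row=1, col=1): c = -0.2250 + 0.4650i → escape time 6
(row=1, col=2): c = 0.6300 + 0.4650i → escape time 3
(row=2, col=0): c = -1.0800 + 0.0800i → escape time 6
(row=2, col=1): c = -0.2250 + 0.0800i → escape time 6
(row=2, col=2): c = 0.6300 + 0.0800i → escape time 4
(row=3, col=0): c = -1.0800 + -0.3050i → escape time 6
(row=3, col=1): c = -0.2250 + -0.3050i → escape time 6
(row=3, col=2): c = 0.6300 + -0.3050i → escape time 4
(row=4, col=0): c = -1.0800 + -0.6900i → escape time 3
(row=4, col=1): c = -0.2250 + -0.6900i → escape time 6
(row=4, col=2): c = 0.6300 + -0.6900i → escape time 3

Answer: 363
563
664
664
363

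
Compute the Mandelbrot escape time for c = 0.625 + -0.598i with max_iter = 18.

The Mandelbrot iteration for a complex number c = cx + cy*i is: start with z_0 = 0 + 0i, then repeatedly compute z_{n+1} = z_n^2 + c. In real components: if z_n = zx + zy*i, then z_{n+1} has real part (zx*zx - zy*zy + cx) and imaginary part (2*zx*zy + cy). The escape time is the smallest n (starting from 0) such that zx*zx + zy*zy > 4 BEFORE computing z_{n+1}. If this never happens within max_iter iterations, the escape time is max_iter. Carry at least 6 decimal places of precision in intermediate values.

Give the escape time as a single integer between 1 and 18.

z_0 = 0 + 0i, c = 0.6250 + -0.5980i
Iter 1: z = 0.6250 + -0.5980i, |z|^2 = 0.7482
Iter 2: z = 0.6580 + -1.3455i, |z|^2 = 2.2434
Iter 3: z = -0.7524 + -2.3687i, |z|^2 = 6.1770
Escaped at iteration 3

Answer: 3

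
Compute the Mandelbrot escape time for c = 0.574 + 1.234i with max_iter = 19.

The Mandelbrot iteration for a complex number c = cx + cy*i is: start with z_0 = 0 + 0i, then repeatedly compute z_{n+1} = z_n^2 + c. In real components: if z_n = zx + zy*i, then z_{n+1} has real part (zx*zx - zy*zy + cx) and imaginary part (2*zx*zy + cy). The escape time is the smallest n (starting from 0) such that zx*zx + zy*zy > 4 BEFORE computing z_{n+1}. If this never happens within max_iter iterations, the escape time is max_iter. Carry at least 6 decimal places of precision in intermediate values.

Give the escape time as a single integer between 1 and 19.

Answer: 2

Derivation:
z_0 = 0 + 0i, c = 0.5740 + 1.2340i
Iter 1: z = 0.5740 + 1.2340i, |z|^2 = 1.8522
Iter 2: z = -0.6193 + 2.6506i, |z|^2 = 7.4094
Escaped at iteration 2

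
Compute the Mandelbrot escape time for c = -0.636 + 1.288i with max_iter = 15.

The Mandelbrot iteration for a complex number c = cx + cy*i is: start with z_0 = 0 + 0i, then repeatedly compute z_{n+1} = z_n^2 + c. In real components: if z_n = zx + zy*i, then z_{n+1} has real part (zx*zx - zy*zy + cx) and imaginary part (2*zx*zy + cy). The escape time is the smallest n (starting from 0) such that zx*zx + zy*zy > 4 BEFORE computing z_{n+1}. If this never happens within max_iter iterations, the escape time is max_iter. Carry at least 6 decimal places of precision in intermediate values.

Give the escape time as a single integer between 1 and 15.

Answer: 3

Derivation:
z_0 = 0 + 0i, c = -0.6360 + 1.2880i
Iter 1: z = -0.6360 + 1.2880i, |z|^2 = 2.0634
Iter 2: z = -1.8904 + -0.3503i, |z|^2 = 3.6965
Iter 3: z = 2.8151 + 2.6126i, |z|^2 = 14.7501
Escaped at iteration 3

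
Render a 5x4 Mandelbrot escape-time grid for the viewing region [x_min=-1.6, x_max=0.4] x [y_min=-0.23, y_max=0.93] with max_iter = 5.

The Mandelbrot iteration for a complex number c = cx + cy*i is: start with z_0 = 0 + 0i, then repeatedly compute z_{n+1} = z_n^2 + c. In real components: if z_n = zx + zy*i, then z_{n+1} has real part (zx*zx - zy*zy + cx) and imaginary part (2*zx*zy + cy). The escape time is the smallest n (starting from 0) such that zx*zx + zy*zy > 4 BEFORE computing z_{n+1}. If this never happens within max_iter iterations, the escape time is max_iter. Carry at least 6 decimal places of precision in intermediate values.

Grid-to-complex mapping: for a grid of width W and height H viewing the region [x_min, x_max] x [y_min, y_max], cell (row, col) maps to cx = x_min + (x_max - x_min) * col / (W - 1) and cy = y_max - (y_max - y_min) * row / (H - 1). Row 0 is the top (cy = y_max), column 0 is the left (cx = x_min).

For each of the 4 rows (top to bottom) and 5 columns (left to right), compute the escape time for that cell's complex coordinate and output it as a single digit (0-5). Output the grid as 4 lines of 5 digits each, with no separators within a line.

(row=0, col=0): c = -1.6000 + 0.9300i → escape time 2
(row=0, col=1): c = -1.1000 + 0.9300i → escape time 3
(row=0, col=2): c = -0.6000 + 0.9300i → escape time 4
(row=0, col=3): c = -0.1000 + 0.9300i → escape time 5
(row=0, col=4): c = 0.4000 + 0.9300i → escape time 3
(row=1, col=0): c = -1.6000 + 0.5433i → escape time 3
(row=1, col=1): c = -1.1000 + 0.5433i → escape time 5
(row=1, col=2): c = -0.6000 + 0.5433i → escape time 5
(row=1, col=3): c = -0.1000 + 0.5433i → escape time 5
(row=1, col=4): c = 0.4000 + 0.5433i → escape time 5
(row=2, col=0): c = -1.6000 + 0.1567i → escape time 5
(row=2, col=1): c = -1.1000 + 0.1567i → escape time 5
(row=2, col=2): c = -0.6000 + 0.1567i → escape time 5
(row=2, col=3): c = -0.1000 + 0.1567i → escape time 5
(row=2, col=4): c = 0.4000 + 0.1567i → escape time 5
(row=3, col=0): c = -1.6000 + -0.2300i → escape time 5
(row=3, col=1): c = -1.1000 + -0.2300i → escape time 5
(row=3, col=2): c = -0.6000 + -0.2300i → escape time 5
(row=3, col=3): c = -0.1000 + -0.2300i → escape time 5
(row=3, col=4): c = 0.4000 + -0.2300i → escape time 5

Answer: 23453
35555
55555
55555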